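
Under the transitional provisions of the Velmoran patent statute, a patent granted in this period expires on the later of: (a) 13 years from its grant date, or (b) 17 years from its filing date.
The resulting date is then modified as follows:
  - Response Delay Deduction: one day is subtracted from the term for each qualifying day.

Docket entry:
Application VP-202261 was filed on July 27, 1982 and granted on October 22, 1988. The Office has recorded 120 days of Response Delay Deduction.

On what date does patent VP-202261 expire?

(a) grant + 13 years → 22 October 2001.
(b) filing + 17 years → 27 July 1999.
Later of the two: 22 October 2001.
Response Delay Deduction: −120 days → 24 June 2001.

June 24, 2001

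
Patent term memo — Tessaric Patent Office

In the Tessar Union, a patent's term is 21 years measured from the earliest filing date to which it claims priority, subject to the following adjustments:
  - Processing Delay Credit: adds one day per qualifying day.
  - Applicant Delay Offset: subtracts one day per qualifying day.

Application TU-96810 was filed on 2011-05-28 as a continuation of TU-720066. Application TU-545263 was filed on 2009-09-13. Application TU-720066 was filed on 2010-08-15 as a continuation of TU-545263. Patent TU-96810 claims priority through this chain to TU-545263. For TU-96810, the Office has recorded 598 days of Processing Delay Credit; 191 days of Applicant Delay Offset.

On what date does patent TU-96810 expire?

Earliest priority filing: 13 September 2009.
Base term: 13 September 2009 + 21 years → 13 September 2030.
Processing Delay Credit: +598 days → 3 May 2032.
Applicant Delay Offset: −191 days → 25 October 2031.

2031-10-25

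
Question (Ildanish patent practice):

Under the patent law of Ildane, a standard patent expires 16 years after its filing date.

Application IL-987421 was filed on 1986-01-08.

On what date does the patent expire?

2002-01-08

Filing date + 16 years → 8 January 2002.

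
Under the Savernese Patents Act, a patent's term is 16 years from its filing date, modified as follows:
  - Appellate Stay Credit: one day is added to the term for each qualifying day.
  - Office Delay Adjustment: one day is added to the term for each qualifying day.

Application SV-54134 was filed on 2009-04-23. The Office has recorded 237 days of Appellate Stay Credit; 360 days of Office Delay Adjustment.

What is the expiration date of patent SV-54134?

2026-12-11

Base term: filing date + 16 years → 23 April 2025.
Appellate Stay Credit: +237 days → 16 December 2025.
Office Delay Adjustment: +360 days → 11 December 2026.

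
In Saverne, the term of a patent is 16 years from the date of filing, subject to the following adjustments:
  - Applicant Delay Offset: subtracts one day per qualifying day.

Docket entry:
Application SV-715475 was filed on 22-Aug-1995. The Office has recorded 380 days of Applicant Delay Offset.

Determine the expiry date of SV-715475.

Base term: filing date + 16 years → 22 August 2011.
Applicant Delay Offset: −380 days → 7 August 2010.

August 7, 2010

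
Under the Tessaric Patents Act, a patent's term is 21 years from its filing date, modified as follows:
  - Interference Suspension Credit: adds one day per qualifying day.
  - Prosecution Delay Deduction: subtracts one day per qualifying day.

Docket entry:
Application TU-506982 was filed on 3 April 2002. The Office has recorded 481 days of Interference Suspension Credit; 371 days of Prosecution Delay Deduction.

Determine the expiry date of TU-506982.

July 22, 2023

Base term: filing date + 21 years → 3 April 2023.
Interference Suspension Credit: +481 days → 27 July 2024.
Prosecution Delay Deduction: −371 days → 22 July 2023.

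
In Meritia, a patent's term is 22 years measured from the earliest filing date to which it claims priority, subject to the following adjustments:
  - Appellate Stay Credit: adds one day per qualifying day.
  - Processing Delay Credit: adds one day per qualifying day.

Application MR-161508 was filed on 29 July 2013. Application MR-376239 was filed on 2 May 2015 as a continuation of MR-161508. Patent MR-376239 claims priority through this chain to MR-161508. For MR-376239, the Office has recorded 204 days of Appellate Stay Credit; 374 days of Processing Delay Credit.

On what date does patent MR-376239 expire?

Earliest priority filing: 29 July 2013.
Base term: 29 July 2013 + 22 years → 29 July 2035.
Appellate Stay Credit: +204 days → 18 February 2036.
Processing Delay Credit: +374 days → 26 February 2037.

February 26, 2037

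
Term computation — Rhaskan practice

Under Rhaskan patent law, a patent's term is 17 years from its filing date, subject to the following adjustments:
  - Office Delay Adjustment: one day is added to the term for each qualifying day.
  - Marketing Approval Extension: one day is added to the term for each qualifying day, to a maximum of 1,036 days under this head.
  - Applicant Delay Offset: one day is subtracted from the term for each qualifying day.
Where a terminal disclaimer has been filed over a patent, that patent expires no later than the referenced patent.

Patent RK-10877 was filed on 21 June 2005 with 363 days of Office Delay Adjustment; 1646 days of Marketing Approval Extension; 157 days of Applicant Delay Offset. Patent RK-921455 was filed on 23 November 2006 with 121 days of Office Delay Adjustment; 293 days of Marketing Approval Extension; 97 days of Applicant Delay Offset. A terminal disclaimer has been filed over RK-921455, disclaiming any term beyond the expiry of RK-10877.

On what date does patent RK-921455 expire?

October 5, 2024

Natural term of RK-921455:
  Base: filing + 17 years → 23 November 2023.
  Office Delay Adjustment: +121 days → 23 March 2024.
  Marketing Approval Extension: 293 days (within the 1036-day cap) → +293 days → 10 January 2025.
  Applicant Delay Offset: −97 days → 5 October 2024.
Expiry of referenced patent RK-10877:
  Base: filing + 17 years → 21 June 2022.
  Office Delay Adjustment: +363 days → 19 June 2023.
  Marketing Approval Extension: 1646 days claimed exceeds the 1036-day cap, so +1036 days → 20 April 2026.
  Applicant Delay Offset: −157 days → 14 November 2025.
Terminal disclaimer: RK-921455 expires on the earlier of 5 October 2024 and 14 November 2025.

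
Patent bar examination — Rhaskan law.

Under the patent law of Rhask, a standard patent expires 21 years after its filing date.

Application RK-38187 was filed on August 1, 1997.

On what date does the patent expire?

2018-08-01

Filing date + 21 years → 1 August 2018.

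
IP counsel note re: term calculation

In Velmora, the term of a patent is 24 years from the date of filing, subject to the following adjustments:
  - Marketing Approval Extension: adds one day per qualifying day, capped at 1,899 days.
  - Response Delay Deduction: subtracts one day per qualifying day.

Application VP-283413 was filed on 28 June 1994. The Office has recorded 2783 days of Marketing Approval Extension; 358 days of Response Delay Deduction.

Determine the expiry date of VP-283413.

September 16, 2022

Base term: filing date + 24 years → 28 June 2018.
Marketing Approval Extension: 2783 days claimed exceeds the 1899-day cap, so +1899 days → 9 September 2023.
Response Delay Deduction: −358 days → 16 September 2022.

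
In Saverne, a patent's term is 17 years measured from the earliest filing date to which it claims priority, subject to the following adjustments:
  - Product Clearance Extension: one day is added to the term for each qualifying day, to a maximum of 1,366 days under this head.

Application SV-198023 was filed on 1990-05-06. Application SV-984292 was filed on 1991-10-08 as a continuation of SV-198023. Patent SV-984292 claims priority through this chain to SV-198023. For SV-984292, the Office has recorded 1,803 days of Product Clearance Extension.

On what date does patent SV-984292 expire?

January 31, 2011

Earliest priority filing: 6 May 1990.
Base term: 6 May 1990 + 17 years → 6 May 2007.
Product Clearance Extension: 1803 days claimed exceeds the 1366-day cap, so +1366 days → 31 January 2011.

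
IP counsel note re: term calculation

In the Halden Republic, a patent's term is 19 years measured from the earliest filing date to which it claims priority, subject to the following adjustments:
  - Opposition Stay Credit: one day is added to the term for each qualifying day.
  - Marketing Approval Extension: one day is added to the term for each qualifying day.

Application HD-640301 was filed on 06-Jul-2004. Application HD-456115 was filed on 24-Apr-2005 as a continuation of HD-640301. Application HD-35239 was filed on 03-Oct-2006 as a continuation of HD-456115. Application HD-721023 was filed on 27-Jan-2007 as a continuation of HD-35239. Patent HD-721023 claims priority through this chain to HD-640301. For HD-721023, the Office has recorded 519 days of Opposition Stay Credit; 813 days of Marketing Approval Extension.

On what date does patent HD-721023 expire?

2027-02-27

Earliest priority filing: 6 July 2004.
Base term: 6 July 2004 + 19 years → 6 July 2023.
Opposition Stay Credit: +519 days → 6 December 2024.
Marketing Approval Extension: +813 days → 27 February 2027.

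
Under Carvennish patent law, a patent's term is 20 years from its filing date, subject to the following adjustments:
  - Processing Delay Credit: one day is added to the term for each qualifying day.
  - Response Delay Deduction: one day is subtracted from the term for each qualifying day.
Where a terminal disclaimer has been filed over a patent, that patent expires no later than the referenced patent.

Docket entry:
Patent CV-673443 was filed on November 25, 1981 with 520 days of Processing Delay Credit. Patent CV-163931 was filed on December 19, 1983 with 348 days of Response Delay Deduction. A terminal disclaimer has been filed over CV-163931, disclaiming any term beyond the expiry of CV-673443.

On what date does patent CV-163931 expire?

2003-01-05

Natural term of CV-163931:
  Base: filing + 20 years → 19 December 2003.
  Response Delay Deduction: −348 days → 5 January 2003.
Expiry of referenced patent CV-673443:
  Base: filing + 20 years → 25 November 2001.
  Processing Delay Credit: +520 days → 29 April 2003.
Terminal disclaimer: CV-163931 expires on the earlier of 5 January 2003 and 29 April 2003.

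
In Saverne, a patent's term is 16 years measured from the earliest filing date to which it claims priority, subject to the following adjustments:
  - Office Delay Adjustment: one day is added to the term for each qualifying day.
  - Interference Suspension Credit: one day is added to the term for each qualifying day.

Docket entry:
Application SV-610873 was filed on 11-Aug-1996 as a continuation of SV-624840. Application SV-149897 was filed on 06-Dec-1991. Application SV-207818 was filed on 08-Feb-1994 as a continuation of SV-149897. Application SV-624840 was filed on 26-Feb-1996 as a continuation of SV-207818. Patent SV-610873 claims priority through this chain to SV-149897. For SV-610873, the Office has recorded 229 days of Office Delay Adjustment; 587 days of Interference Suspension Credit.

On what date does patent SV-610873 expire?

Earliest priority filing: 6 December 1991.
Base term: 6 December 1991 + 16 years → 6 December 2007.
Office Delay Adjustment: +229 days → 22 July 2008.
Interference Suspension Credit: +587 days → 1 March 2010.

March 1, 2010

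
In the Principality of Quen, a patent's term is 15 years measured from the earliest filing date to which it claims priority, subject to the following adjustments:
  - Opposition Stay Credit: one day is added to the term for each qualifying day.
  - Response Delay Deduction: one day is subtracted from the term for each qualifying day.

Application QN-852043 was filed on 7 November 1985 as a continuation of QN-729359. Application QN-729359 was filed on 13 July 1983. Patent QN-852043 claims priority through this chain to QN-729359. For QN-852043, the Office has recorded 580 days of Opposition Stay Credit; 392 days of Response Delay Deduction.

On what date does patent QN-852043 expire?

Earliest priority filing: 13 July 1983.
Base term: 13 July 1983 + 15 years → 13 July 1998.
Opposition Stay Credit: +580 days → 13 February 2000.
Response Delay Deduction: −392 days → 17 January 1999.

January 17, 1999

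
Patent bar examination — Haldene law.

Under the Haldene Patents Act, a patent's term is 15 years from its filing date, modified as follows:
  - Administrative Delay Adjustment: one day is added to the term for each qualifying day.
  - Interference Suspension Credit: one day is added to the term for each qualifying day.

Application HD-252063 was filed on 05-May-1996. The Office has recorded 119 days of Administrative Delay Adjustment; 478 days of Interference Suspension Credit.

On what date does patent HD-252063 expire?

December 22, 2012

Base term: filing date + 15 years → 5 May 2011.
Administrative Delay Adjustment: +119 days → 1 September 2011.
Interference Suspension Credit: +478 days → 22 December 2012.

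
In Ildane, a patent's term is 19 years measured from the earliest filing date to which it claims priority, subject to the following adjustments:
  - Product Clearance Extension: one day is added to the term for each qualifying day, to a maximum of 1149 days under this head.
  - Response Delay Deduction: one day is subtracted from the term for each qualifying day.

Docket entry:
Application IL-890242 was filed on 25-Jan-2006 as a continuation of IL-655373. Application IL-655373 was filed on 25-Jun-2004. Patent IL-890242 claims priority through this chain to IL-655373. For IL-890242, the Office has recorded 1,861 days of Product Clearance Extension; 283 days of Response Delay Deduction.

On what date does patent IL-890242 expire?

2025-11-07

Earliest priority filing: 25 June 2004.
Base term: 25 June 2004 + 19 years → 25 June 2023.
Product Clearance Extension: 1861 days claimed exceeds the 1149-day cap, so +1149 days → 17 August 2026.
Response Delay Deduction: −283 days → 7 November 2025.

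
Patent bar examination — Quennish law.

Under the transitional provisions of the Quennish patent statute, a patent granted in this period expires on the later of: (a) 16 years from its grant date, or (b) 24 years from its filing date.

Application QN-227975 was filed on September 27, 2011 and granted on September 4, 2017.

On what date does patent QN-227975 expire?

September 27, 2035

(a) grant + 16 years → 4 September 2033.
(b) filing + 24 years → 27 September 2035.
Later of the two: 27 September 2035.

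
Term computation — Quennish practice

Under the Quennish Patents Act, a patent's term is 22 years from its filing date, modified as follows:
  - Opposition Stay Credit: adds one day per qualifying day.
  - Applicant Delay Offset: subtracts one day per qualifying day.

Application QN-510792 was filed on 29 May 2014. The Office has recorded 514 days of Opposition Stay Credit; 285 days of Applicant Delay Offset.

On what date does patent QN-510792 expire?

2037-01-13

Base term: filing date + 22 years → 29 May 2036.
Opposition Stay Credit: +514 days → 25 October 2037.
Applicant Delay Offset: −285 days → 13 January 2037.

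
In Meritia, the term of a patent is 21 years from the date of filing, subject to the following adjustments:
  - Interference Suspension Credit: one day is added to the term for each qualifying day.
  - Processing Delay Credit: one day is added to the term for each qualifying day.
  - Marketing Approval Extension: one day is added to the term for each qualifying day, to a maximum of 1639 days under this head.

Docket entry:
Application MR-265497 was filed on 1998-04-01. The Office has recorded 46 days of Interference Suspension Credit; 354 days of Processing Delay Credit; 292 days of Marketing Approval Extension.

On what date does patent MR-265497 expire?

Base term: filing date + 21 years → 1 April 2019.
Interference Suspension Credit: +46 days → 17 May 2019.
Processing Delay Credit: +354 days → 5 May 2020.
Marketing Approval Extension: 292 days (within the 1639-day cap) → +292 days → 21 February 2021.

February 21, 2021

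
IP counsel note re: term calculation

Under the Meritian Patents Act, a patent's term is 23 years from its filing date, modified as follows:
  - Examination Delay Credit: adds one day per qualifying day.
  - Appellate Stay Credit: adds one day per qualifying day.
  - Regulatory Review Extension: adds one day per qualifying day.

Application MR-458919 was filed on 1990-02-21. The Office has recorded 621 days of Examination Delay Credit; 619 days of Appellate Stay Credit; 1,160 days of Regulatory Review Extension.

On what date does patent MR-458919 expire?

September 18, 2019

Base term: filing date + 23 years → 21 February 2013.
Examination Delay Credit: +621 days → 4 November 2014.
Appellate Stay Credit: +619 days → 15 July 2016.
Regulatory Review Extension: +1160 days → 18 September 2019.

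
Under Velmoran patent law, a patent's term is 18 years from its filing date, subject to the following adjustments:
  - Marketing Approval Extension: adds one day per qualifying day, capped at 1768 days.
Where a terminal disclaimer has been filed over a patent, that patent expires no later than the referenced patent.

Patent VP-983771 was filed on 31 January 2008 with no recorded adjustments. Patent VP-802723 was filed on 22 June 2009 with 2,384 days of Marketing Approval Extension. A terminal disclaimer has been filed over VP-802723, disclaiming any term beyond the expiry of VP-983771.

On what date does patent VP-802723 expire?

January 31, 2026

Natural term of VP-802723:
  Base: filing + 18 years → 22 June 2027.
  Marketing Approval Extension: 2384 days claimed exceeds the 1768-day cap, so +1768 days → 24 April 2032.
Expiry of referenced patent VP-983771:
  Base: filing + 18 years → 31 January 2026.
Terminal disclaimer: VP-802723 expires on the earlier of 24 April 2032 and 31 January 2026.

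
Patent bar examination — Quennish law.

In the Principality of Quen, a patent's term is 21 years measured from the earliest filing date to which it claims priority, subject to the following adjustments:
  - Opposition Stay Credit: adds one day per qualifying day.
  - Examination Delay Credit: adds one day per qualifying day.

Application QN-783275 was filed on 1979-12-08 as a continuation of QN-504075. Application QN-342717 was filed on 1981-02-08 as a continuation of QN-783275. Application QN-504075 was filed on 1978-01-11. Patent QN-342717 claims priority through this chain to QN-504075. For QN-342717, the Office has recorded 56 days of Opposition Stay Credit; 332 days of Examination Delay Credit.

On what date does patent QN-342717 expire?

Earliest priority filing: 11 January 1978.
Base term: 11 January 1978 + 21 years → 11 January 1999.
Opposition Stay Credit: +56 days → 8 March 1999.
Examination Delay Credit: +332 days → 3 February 2000.

2000-02-03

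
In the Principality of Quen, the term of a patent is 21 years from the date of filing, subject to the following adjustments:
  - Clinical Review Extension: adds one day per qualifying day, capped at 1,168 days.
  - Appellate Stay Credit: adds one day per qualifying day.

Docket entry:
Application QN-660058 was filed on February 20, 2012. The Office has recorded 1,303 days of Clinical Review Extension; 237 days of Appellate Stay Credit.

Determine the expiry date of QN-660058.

2036-12-26

Base term: filing date + 21 years → 20 February 2033.
Clinical Review Extension: 1303 days claimed exceeds the 1168-day cap, so +1168 days → 3 May 2036.
Appellate Stay Credit: +237 days → 26 December 2036.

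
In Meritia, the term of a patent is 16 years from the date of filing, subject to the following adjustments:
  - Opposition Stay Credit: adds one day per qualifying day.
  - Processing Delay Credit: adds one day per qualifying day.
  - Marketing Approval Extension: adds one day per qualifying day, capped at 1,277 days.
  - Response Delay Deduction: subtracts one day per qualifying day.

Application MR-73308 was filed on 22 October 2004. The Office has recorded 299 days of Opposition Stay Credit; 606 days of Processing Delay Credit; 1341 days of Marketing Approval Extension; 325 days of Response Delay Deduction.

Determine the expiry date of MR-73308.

Base term: filing date + 16 years → 22 October 2020.
Opposition Stay Credit: +299 days → 17 August 2021.
Processing Delay Credit: +606 days → 15 April 2023.
Marketing Approval Extension: 1341 days claimed exceeds the 1277-day cap, so +1277 days → 13 October 2026.
Response Delay Deduction: −325 days → 22 November 2025.

November 22, 2025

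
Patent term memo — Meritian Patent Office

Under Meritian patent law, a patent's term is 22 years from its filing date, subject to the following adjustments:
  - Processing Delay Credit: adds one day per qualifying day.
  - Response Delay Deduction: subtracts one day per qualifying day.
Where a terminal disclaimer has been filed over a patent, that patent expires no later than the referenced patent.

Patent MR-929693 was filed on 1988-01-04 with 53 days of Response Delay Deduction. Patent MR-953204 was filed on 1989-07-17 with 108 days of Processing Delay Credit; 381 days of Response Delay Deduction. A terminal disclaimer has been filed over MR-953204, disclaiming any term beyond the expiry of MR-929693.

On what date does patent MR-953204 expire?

Natural term of MR-953204:
  Base: filing + 22 years → 17 July 2011.
  Processing Delay Credit: +108 days → 2 November 2011.
  Response Delay Deduction: −381 days → 17 October 2010.
Expiry of referenced patent MR-929693:
  Base: filing + 22 years → 4 January 2010.
  Response Delay Deduction: −53 days → 12 November 2009.
Terminal disclaimer: MR-953204 expires on the earlier of 17 October 2010 and 12 November 2009.

November 12, 2009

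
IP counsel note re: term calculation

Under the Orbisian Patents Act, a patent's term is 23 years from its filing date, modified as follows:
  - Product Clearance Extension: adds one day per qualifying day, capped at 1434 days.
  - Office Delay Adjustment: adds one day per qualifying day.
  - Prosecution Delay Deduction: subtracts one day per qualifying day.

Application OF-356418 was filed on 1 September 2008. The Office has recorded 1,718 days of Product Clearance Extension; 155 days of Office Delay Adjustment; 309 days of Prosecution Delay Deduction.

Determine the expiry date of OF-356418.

Base term: filing date + 23 years → 1 September 2031.
Product Clearance Extension: 1718 days claimed exceeds the 1434-day cap, so +1434 days → 5 August 2035.
Office Delay Adjustment: +155 days → 7 January 2036.
Prosecution Delay Deduction: −309 days → 4 March 2035.

2035-03-04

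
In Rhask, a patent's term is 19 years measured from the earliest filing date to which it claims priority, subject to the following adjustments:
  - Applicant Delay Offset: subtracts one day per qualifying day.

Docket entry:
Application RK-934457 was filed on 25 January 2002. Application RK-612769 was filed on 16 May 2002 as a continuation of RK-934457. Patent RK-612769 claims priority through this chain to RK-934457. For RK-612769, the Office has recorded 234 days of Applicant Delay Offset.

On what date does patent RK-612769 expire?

Earliest priority filing: 25 January 2002.
Base term: 25 January 2002 + 19 years → 25 January 2021.
Applicant Delay Offset: −234 days → 5 June 2020.

2020-06-05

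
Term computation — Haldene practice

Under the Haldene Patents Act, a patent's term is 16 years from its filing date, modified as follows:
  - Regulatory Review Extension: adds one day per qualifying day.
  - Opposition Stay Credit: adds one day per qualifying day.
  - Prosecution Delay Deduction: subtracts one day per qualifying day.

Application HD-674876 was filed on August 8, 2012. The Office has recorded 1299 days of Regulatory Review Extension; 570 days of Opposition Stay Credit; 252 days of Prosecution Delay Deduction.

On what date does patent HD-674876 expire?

January 11, 2033

Base term: filing date + 16 years → 8 August 2028.
Regulatory Review Extension: +1299 days → 28 February 2032.
Opposition Stay Credit: +570 days → 20 September 2033.
Prosecution Delay Deduction: −252 days → 11 January 2033.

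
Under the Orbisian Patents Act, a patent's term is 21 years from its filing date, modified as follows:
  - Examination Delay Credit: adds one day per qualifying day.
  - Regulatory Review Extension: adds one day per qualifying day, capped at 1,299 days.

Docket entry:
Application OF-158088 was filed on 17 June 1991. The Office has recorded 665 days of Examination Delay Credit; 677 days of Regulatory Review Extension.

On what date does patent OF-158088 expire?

Base term: filing date + 21 years → 17 June 2012.
Examination Delay Credit: +665 days → 13 April 2014.
Regulatory Review Extension: 677 days (within the 1299-day cap) → +677 days → 19 February 2016.

February 19, 2016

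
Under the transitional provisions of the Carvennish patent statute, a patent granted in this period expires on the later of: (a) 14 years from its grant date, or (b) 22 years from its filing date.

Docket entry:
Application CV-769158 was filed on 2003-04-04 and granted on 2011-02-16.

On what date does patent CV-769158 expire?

April 4, 2025

(a) grant + 14 years → 16 February 2025.
(b) filing + 22 years → 4 April 2025.
Later of the two: 4 April 2025.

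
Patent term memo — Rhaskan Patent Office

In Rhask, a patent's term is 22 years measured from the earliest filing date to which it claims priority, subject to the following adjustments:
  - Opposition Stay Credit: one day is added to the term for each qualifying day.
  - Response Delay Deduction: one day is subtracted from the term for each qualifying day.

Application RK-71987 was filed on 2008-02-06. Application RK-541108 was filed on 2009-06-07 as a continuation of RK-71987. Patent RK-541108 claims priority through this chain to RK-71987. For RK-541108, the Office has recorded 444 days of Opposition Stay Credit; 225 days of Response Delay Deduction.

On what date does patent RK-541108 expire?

September 13, 2030

Earliest priority filing: 6 February 2008.
Base term: 6 February 2008 + 22 years → 6 February 2030.
Opposition Stay Credit: +444 days → 26 April 2031.
Response Delay Deduction: −225 days → 13 September 2030.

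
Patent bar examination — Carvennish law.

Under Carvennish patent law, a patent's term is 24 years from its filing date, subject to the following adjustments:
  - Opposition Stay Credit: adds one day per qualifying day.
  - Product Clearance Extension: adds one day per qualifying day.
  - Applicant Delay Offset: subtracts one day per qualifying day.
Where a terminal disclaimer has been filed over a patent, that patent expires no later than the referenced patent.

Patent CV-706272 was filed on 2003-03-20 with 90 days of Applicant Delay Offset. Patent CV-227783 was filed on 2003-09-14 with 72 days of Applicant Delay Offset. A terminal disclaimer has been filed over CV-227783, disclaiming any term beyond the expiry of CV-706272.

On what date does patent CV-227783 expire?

Natural term of CV-227783:
  Base: filing + 24 years → 14 September 2027.
  Applicant Delay Offset: −72 days → 4 July 2027.
Expiry of referenced patent CV-706272:
  Base: filing + 24 years → 20 March 2027.
  Applicant Delay Offset: −90 days → 20 December 2026.
Terminal disclaimer: CV-227783 expires on the earlier of 4 July 2027 and 20 December 2026.

2026-12-20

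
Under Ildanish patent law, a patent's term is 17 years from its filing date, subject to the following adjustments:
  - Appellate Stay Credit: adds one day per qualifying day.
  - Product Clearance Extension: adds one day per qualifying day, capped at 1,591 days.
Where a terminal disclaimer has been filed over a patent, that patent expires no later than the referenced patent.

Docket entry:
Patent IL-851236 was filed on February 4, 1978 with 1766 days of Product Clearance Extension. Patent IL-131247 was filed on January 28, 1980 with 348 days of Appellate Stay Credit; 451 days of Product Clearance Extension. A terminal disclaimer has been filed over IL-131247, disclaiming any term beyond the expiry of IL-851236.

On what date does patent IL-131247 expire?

Natural term of IL-131247:
  Base: filing + 17 years → 28 January 1997.
  Appellate Stay Credit: +348 days → 11 January 1998.
  Product Clearance Extension: 451 days (within the 1591-day cap) → +451 days → 7 April 1999.
Expiry of referenced patent IL-851236:
  Base: filing + 17 years → 4 February 1995.
  Product Clearance Extension: 1766 days claimed exceeds the 1591-day cap, so +1591 days → 14 June 1999.
Terminal disclaimer: IL-131247 expires on the earlier of 7 April 1999 and 14 June 1999.

April 7, 1999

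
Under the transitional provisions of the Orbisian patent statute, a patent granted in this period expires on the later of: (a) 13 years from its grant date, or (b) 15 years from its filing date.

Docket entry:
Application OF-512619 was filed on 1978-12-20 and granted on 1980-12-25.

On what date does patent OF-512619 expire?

(a) grant + 13 years → 25 December 1993.
(b) filing + 15 years → 20 December 1993.
Later of the two: 25 December 1993.

1993-12-25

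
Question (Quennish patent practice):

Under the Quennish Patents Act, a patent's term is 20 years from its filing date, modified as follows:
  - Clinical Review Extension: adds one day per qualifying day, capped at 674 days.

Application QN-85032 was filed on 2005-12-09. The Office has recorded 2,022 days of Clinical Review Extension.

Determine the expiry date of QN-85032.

Base term: filing date + 20 years → 9 December 2025.
Clinical Review Extension: 2022 days claimed exceeds the 674-day cap, so +674 days → 14 October 2027.

2027-10-14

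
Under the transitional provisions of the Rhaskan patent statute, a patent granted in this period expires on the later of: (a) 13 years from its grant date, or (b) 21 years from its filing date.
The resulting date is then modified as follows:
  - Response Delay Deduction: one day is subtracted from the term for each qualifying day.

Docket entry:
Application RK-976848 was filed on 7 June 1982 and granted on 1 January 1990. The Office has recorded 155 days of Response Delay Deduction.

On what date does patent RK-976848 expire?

(a) grant + 13 years → 1 January 2003.
(b) filing + 21 years → 7 June 2003.
Later of the two: 7 June 2003.
Response Delay Deduction: −155 days → 3 January 2003.

2003-01-03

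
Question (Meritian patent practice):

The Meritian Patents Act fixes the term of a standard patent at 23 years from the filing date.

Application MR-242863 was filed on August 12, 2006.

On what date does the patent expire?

Filing date + 23 years → 12 August 2029.

2029-08-12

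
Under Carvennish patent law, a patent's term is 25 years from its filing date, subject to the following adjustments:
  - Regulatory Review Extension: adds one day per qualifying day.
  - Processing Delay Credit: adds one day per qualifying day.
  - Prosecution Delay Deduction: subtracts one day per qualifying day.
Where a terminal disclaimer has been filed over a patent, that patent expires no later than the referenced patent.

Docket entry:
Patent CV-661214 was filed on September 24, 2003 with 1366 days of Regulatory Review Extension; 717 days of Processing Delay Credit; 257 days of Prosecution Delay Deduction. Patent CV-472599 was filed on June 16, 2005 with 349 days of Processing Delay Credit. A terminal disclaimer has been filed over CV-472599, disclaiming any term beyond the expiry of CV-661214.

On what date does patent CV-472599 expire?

2031-05-31

Natural term of CV-472599:
  Base: filing + 25 years → 16 June 2030.
  Processing Delay Credit: +349 days → 31 May 2031.
Expiry of referenced patent CV-661214:
  Base: filing + 25 years → 24 September 2028.
  Regulatory Review Extension: +1366 days → 21 June 2032.
  Processing Delay Credit: +717 days → 8 June 2034.
  Prosecution Delay Deduction: −257 days → 24 September 2033.
Terminal disclaimer: CV-472599 expires on the earlier of 31 May 2031 and 24 September 2033.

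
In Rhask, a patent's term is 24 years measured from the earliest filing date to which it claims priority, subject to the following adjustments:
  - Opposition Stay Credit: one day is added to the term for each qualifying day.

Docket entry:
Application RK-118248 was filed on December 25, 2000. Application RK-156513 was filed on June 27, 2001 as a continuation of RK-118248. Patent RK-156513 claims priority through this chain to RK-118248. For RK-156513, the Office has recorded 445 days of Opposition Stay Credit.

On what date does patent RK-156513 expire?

Earliest priority filing: 25 December 2000.
Base term: 25 December 2000 + 24 years → 25 December 2024.
Opposition Stay Credit: +445 days → 15 March 2026.

March 15, 2026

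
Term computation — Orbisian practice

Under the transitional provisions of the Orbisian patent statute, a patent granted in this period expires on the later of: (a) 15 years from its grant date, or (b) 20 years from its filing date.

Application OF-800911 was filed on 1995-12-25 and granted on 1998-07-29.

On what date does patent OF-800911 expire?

December 25, 2015

(a) grant + 15 years → 29 July 2013.
(b) filing + 20 years → 25 December 2015.
Later of the two: 25 December 2015.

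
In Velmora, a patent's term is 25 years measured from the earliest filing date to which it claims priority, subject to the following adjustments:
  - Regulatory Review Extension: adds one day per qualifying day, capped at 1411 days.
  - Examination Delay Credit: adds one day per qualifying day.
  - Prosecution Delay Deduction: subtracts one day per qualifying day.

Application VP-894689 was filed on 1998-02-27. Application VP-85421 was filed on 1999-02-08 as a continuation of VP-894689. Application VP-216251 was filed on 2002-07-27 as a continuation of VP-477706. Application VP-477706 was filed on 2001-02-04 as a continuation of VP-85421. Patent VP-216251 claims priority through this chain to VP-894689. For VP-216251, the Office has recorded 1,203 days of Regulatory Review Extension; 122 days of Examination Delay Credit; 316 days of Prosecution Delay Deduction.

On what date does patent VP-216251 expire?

Earliest priority filing: 27 February 1998.
Base term: 27 February 1998 + 25 years → 27 February 2023.
Regulatory Review Extension: 1203 days (within the 1411-day cap) → +1203 days → 14 June 2026.
Examination Delay Credit: +122 days → 14 October 2026.
Prosecution Delay Deduction: −316 days → 2 December 2025.

2025-12-02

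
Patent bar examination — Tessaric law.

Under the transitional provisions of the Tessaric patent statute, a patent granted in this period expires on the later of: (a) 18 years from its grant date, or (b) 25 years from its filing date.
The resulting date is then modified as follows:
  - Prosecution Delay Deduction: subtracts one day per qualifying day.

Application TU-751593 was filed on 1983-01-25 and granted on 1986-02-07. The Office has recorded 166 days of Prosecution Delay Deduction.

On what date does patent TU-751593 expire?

(a) grant + 18 years → 7 February 2004.
(b) filing + 25 years → 25 January 2008.
Later of the two: 25 January 2008.
Prosecution Delay Deduction: −166 days → 12 August 2007.

August 12, 2007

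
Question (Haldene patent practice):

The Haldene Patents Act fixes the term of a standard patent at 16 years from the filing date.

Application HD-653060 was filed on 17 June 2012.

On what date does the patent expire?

Filing date + 16 years → 17 June 2028.

June 17, 2028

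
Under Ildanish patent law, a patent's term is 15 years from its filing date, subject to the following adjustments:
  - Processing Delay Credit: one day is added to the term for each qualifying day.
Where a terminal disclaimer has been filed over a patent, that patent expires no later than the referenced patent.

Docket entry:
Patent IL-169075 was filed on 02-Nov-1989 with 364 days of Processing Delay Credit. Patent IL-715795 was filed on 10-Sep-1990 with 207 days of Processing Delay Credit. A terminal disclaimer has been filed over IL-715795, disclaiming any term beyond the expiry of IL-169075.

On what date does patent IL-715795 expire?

2005-11-01

Natural term of IL-715795:
  Base: filing + 15 years → 10 September 2005.
  Processing Delay Credit: +207 days → 5 April 2006.
Expiry of referenced patent IL-169075:
  Base: filing + 15 years → 2 November 2004.
  Processing Delay Credit: +364 days → 1 November 2005.
Terminal disclaimer: IL-715795 expires on the earlier of 5 April 2006 and 1 November 2005.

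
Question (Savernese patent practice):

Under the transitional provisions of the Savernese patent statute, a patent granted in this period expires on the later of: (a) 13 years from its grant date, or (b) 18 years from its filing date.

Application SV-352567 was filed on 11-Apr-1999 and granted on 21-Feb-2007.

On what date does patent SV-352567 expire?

February 21, 2020

(a) grant + 13 years → 21 February 2020.
(b) filing + 18 years → 11 April 2017.
Later of the two: 21 February 2020.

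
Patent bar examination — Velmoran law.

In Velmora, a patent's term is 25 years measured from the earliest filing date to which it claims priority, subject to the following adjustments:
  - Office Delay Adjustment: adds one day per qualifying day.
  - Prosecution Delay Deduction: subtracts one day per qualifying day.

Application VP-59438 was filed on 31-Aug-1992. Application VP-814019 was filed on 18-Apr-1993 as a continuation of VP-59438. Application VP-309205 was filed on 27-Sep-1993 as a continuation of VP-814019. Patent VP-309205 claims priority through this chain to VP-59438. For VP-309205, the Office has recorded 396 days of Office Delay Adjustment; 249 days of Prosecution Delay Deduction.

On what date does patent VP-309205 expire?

January 25, 2018

Earliest priority filing: 31 August 1992.
Base term: 31 August 1992 + 25 years → 31 August 2017.
Office Delay Adjustment: +396 days → 1 October 2018.
Prosecution Delay Deduction: −249 days → 25 January 2018.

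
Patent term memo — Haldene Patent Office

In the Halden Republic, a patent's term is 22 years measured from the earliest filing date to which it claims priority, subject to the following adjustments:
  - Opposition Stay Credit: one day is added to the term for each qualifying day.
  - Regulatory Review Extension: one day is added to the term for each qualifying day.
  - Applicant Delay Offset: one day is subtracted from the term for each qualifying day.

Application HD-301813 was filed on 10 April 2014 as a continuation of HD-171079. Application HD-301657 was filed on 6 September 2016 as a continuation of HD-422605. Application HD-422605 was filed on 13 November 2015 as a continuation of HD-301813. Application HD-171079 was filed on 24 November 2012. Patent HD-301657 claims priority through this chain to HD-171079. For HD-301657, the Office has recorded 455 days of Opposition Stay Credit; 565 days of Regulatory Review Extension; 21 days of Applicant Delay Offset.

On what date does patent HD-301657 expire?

August 19, 2037

Earliest priority filing: 24 November 2012.
Base term: 24 November 2012 + 22 years → 24 November 2034.
Opposition Stay Credit: +455 days → 22 February 2036.
Regulatory Review Extension: +565 days → 9 September 2037.
Applicant Delay Offset: −21 days → 19 August 2037.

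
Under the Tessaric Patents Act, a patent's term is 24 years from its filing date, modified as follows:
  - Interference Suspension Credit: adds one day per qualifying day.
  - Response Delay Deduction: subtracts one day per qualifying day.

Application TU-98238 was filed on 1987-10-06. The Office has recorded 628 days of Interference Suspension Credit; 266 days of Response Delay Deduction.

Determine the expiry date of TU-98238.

Base term: filing date + 24 years → 6 October 2011.
Interference Suspension Credit: +628 days → 25 June 2013.
Response Delay Deduction: −266 days → 2 October 2012.

2012-10-02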